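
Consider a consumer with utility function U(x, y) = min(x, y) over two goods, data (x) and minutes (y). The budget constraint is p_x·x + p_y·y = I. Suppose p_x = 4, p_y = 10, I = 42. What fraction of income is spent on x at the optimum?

Demand: x*(p_x,p_y,I) = I/(p_x + p_y), y* = I/(p_x + p_y).
Here 4 + 10 = 14, giving x* = 3 and y* = 3.
Expenditure on x: 4·3 = 12; share = 0.2857.

share on x = 0.2857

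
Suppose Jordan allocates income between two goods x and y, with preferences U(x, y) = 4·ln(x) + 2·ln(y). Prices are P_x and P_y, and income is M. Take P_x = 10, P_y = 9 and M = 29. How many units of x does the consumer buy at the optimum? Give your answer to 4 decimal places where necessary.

x* = 1.9333

The MRS is 2·y/x. Set MRS = P_x/P_y.
Rearranging, P_y·y = (1/2)·P_x·x. Substituting into the budget gives P_x·x·(1 + (1/2)) = M.
Demand: x*(P_x,P_y,M) = 2/3·M/P_x and y* = 1/3·M/P_y.
At P_x=10, P_y=9, M=29: x* = 2/3·29/10 = 1.9333.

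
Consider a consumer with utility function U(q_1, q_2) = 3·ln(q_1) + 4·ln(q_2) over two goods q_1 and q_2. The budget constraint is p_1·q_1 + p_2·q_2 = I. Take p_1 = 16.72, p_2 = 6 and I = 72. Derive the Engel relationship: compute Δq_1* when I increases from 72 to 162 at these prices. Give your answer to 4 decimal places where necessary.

Tangency: MRS = (3/4)·q_2/q_1 = p_1/p_2.
So 3·p_2·q_2 = 4·p_1·q_1; combined with the budget, a share 3/7 of income goes to q_1.
Demand: q_1*(p_1,p_2,I) = 3/7·I/p_1 and q_2* = 4/7·I/p_2.
At p_1=16.72, p_2=6, I=72: q_1* = 3/7·72/16.72 = 1.8455.
At I' = 162: q_1* = 4.1524. Change: 4.1524 − 1.8455 = 2.3069.

Δq_1* = 2.3069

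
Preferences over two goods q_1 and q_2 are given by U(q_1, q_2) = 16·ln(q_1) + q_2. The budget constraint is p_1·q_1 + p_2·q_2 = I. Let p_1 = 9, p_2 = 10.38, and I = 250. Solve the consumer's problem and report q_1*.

q_1* = 18.4533

Set MRS = p_1/p_2: (16/q_1)/1 = p_1/p_2.
So q_1*(p_1,p_2) = 16·p_2/p_1, independent of income; and q_2* = (I − 16·p_2)/p_2.
At the given prices: q_1* = 16·10.38/9 = 18.4533.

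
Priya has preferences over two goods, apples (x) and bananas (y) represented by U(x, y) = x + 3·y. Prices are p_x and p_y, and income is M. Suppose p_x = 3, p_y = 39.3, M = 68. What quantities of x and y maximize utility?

Linear utility — the consumer picks whichever good has higher MU/price: 1/3 = 0.3333 vs 3/39.3 = 0.0763.
x gives more utility per dollar, so spend all income on x: x* = M/p_x, y* = 0.
Numerically: x* = 22.6667, y* = 0.

x* = 22.6667, y* = 0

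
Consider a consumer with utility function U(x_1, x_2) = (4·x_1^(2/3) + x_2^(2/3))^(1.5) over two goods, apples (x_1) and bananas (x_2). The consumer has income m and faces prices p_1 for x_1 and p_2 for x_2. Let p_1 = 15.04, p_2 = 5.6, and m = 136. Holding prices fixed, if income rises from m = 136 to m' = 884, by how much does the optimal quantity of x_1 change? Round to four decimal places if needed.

MU_x_1 ∝ 4·x_1^(-1/3), MU_x_2 ∝ x_2^(-1/3), so MRS = 4·(x_2/x_1)^(1/3) = p_1/p_2.
Solve for the ratio: x_2/x_1 = [(1/4)·p_1/p_2]^(3).
With the ratio pinned down, the budget gives x_1* = m/(p_1 + p_2·(x_2/x_1)) and x_2* = (x_2/x_1)·x_1*.
Numerically x_2/x_1 = 0.302691, so x_1* = 136/(15.04 + 5.6·0.302691) = 8.1266.
At m' = 884: x_1* = 52.8232. Change: 52.8232 − 8.1266 = 44.6966.

Δx_1* = 44.6966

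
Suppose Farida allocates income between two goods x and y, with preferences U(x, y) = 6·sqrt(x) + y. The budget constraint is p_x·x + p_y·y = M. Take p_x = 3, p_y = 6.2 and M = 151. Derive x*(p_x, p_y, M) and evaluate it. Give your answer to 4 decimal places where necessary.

Set MRS = p_x/p_y: 3·x^(−1/2) = p_x/p_y.
Thus x* = (3·p_y/p_x)² — independent of M — with the rest of income spent on y.
Plugging in: x* = (3·6.2/3)² = 38.44.

x* = 38.44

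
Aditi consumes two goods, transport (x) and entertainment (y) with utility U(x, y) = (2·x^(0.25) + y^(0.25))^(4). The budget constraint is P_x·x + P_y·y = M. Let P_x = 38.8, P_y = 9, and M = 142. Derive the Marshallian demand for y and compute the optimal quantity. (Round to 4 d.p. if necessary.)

y* = 6.1916

Substitute y = (y/x)·x into the budget: x* = M/(P_x + P_y·(y/x)).
Numerically y/x = 2.78449, so x* = 142/(38.8 + 9·2.78449) = 2.2236 and y* = 2.78449·2.2236 = 6.1916.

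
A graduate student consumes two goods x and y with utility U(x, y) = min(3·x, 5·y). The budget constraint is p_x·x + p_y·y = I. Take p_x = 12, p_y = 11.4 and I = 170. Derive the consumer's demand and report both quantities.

Leontief preferences: the optimum is at the kink where x/5 = y/3, i.e. y = (3/5)·x.
Budget: p_x·x + p_y·(3/5)·x = I, so (5·p_x + 3·p_y)·x = 5·I.
Demand: x*(p_x,p_y,I) = 5·I/(5·p_x + 3·p_y), y* = 3·I/(5·p_x + 3·p_y).
Here 5·12 + 3·11.4 = 94.2, giving x* = 9.0234 and y* = 5.414.

x* = 9.0234, y* = 5.414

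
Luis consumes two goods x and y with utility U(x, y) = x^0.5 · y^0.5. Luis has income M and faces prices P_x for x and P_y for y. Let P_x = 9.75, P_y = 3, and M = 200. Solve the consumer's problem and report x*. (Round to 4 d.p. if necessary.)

Demand: x*(P_x,P_y,M) = 0.5·M/P_x and y* = 0.5·M/P_y.
At P_x=9.75, P_y=3, M=200: x* = 0.5·200/9.75 = 10.2564.

x* = 10.2564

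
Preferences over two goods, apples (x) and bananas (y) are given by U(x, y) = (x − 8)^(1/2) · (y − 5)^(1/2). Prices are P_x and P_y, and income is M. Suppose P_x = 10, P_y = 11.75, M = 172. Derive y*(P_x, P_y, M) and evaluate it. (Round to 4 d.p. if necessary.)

MRS = (y−5)/(x−8). Tangency with P_x/P_y gives y−5 = (P_x/P_y)·(x−8).
After buying the subsistence bundle (8, 5), a share 0.5 of the remaining income goes to x: x* = 8 + 0.5·(M − 8P_x − 5P_y)/P_x.
Discretionary income = 172 − 8·10 − 5·11.75 = 33.25; y* = 5 + 0.5·33.25/11.75 = 6.4149.

y* = 6.4149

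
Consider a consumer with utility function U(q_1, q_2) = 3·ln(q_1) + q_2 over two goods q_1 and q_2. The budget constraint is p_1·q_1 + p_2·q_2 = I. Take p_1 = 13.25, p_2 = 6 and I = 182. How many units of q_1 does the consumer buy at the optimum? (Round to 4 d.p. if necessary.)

q_1* = 1.3585

At the given prices: q_1* = 3·6/13.25 = 1.3585.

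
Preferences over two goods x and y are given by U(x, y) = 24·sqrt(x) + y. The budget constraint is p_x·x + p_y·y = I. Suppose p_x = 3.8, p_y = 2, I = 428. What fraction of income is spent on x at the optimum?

MU_x = 12/√x, MU_y = 1. Tangency: 12/√x = p_x/p_y.
Solve: √x = 12·p_y/p_x, so x*(p_x,p_y) = (12·p_y/p_x)², and y* = (I − p_x·x*)/p_y.
Plugging in: x* = (12·2/3.8)² = 39.8892, y* = 138.2105.
Expenditure on x: 3.8·39.8892 = 151.5789; share = 0.3542.

share on x = 0.3542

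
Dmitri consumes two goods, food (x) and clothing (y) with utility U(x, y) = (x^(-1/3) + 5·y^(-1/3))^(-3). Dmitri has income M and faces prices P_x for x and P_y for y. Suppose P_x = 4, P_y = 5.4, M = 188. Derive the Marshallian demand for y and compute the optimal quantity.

From the CES first-order condition, (1/5)·(y/x)^(4/3) = P_x/P_y.
Solve for the ratio: y/x = [5·P_x/P_y]^(0.75).
With the ratio pinned down, the budget gives x* = M/(P_x + P_y·(y/x)) and y* = (y/x)·x*.
Numerically y/x = 2.66979, so x* = 188/(4 + 5.4·2.66979) = 10.208 and y* = 2.66979·10.208 = 27.2533.

y* = 27.2533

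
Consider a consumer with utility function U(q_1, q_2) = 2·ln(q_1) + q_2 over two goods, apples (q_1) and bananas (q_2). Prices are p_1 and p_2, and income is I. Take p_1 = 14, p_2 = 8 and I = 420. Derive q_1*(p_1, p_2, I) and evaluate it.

q_1* = 1.1429

MU_q_1 = 2/q_1, MU_q_2 = 1. Tangency: 2/q_1 = p_1/p_2.
So q_1*(p_1,p_2) = 2·p_2/p_1, independent of income; and q_2* = (I − 2·p_2)/p_2.
At the given prices: q_1* = 2·8/14 = 1.1429.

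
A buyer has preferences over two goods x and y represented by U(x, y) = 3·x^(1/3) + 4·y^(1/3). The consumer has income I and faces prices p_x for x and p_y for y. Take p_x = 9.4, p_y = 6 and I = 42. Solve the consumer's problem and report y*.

y* = 4.6085

MRS = MU_x/MU_y = (3/4)·(y/x)^(2/3). Set equal to p_x/p_y.
Hence y/x = ((4/3)·p_x/p_y)^(1/(2/3)), i.e. raised to the 1.5 power.
Substitute y = (y/x)·x into the budget: x* = I/(p_x + p_y·(y/x)).
Numerically y/x = 3.019069, so x* = 42/(9.4 + 6·3.019069) = 1.5265 and y* = 3.019069·1.5265 = 4.6085.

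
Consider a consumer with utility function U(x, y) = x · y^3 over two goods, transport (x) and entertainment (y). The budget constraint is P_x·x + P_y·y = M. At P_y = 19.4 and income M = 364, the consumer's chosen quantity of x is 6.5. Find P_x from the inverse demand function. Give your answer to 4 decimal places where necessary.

The MRS is (1/3)·y/x. Set MRS = P_x/P_y.
So P_y·y = 3·P_x·x; combined with the budget, a share 0.25 of income goes to x.
Demand: x*(P_x,P_y,M) = 0.25·M/P_x and y* = 0.75·M/P_y.
Set x* = 6.5 in the demand function and solve for P_x: P_x = 14.

P_x = 14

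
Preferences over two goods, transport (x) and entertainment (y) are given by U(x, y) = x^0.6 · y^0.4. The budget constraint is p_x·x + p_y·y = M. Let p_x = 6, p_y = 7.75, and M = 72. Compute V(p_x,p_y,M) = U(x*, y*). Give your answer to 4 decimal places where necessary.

Tangency: MRS = (3/2)·y/x = p_x/p_y.
Rearranging, p_y·y = (2/3)·p_x·x. Substituting into the budget gives p_x·x·(1 + (2/3)) = M.
Demand: x*(p_x,p_y,M) = 0.6·M/p_x and y* = 0.4·M/p_y.
At p_x=6, p_y=7.75, M=72: x* = 0.6·72/6 = 7.2, y* = 3.7161.
Utility at the optimum: U(7.2, 3.7161) = 5.5263.

V = 5.5263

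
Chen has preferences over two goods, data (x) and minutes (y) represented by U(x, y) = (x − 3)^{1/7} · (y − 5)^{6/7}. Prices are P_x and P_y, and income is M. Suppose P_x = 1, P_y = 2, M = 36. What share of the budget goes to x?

share on x = 0.1746

After buying the subsistence bundle (3, 5), a share 1/7 of the remaining income goes to x: x* = 3 + 1/7·(M − 3P_x − 5P_y)/P_x.
Discretionary income = 36 − 3·1 − 5·2 = 23; x* = 3 + 1/7·23/1 = 6.2857; y* = 5 + 6/7·23/2 = 14.8571.
Expenditure on x: 1·6.2857 = 6.2857; share = 0.1746.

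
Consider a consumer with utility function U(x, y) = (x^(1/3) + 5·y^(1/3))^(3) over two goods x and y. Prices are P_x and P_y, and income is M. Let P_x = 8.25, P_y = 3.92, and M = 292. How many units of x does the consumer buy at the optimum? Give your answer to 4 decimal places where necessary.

MU_x ∝ x^(-2/3), MU_y ∝ 5·y^(-2/3), so MRS = (1/5)·(y/x)^(2/3) = P_x/P_y.
Solve for the ratio: y/x = [5·P_x/P_y]^(1.5).
With the ratio pinned down, the budget gives x* = M/(P_x + P_y·(y/x)) and y* = (y/x)·x*.
Numerically y/x = 34.135544, so x* = 292/(8.25 + 3.92·34.135544) = 2.0555.

x* = 2.0555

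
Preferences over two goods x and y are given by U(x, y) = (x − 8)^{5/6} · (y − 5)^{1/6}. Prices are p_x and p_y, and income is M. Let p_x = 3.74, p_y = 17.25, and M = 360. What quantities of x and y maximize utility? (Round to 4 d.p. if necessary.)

x* = 62.3293, y* = 7.3558

MRS = 5·(y−5)/(x−8). Tangency with p_x/p_y gives y−5 = (1/5)·(p_x/p_y)·(x−8).
After buying the subsistence bundle (8, 5), a share 5/6 of the remaining income goes to x: x* = 8 + 5/6·(M − 8p_x − 5p_y)/p_x.
Discretionary income = 360 − 8·3.74 − 5·17.25 = 243.83; x* = 8 + 5/6·243.83/3.74 = 62.3293; y* = 5 + 1/6·243.83/17.25 = 7.3558.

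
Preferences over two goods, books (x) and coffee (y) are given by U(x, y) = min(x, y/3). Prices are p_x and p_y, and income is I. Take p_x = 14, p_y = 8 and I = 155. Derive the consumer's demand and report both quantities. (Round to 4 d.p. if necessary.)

Here 14 + 3·8 = 38, giving x* = 4.0789 and y* = 12.2368.

x* = 4.0789, y* = 12.2368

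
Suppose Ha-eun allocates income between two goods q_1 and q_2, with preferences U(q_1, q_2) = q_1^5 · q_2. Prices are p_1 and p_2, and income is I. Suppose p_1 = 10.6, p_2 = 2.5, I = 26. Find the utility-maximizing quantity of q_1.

Tangency: MRS = 5·q_2/q_1 = p_1/p_2.
So 5·p_2·q_2 = p_1·q_1; combined with the budget, a share 5/6 of income goes to q_1.
Demand: q_1*(p_1,p_2,I) = 5/6·I/p_1 and q_2* = 1/6·I/p_2.
At p_1=10.6, p_2=2.5, I=26: q_1* = 5/6·26/10.6 = 2.044.

q_1* = 2.044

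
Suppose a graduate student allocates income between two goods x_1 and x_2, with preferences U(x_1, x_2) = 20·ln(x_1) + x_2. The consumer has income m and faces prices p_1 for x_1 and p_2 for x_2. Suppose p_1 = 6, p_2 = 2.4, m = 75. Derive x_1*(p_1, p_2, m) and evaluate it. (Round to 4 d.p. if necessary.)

So x_1*(p_1,p_2) = 20·p_2/p_1, independent of income; and x_2* = (m − 20·p_2)/p_2.
At the given prices: x_1* = 20·2.4/6 = 8.

x_1* = 8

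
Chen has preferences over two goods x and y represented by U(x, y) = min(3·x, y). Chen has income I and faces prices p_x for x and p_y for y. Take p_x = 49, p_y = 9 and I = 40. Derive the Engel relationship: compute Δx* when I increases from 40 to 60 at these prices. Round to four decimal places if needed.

Δx* = 0.2632

Demand: x*(p_x,p_y,I) = I/(p_x + 3·p_y), y* = 3·I/(p_x + 3·p_y).
Here 49 + 3·9 = 76, giving x* = 0.5263.
At I' = 60: x* = 0.7895. Change: 0.7895 − 0.5263 = 0.2632.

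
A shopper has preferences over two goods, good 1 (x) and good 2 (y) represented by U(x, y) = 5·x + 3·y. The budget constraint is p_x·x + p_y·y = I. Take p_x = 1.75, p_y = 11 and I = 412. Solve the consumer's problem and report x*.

Linear utility — the consumer picks whichever good has higher MU/price: 5/1.75 = 2.8571 vs 3/11 = 0.2727.
x gives more utility per dollar, so spend all income on x: x* = I/p_x, y* = 0.
Numerically: x* = 235.4286, y* = 0.

x* = 235.4286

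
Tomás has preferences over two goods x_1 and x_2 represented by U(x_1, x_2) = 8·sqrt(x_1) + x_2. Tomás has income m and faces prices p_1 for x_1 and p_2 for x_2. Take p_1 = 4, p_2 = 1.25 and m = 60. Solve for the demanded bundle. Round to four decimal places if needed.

Utility is quasi-linear in x_2; the FOC for x_1 is 4/√x_1 = p_1/p_2.
Solve: √x_1 = 4·p_2/p_1, so x_1*(p_1,p_2) = (4·p_2/p_1)², and x_2* = (m − p_1·x_1*)/p_2.
Plugging in: x_1* = (4·1.25/4)² = 1.5625, x_2* = 43.

x_1* = 1.5625, x_2* = 43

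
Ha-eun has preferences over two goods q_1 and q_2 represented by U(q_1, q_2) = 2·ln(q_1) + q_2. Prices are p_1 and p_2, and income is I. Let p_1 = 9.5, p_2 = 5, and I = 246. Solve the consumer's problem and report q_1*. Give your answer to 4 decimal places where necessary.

Set MRS = p_1/p_2: (2/q_1)/1 = p_1/p_2.
So q_1*(p_1,p_2) = 2·p_2/p_1, independent of income; and q_2* = (I − 2·p_2)/p_2.
At the given prices: q_1* = 2·5/9.5 = 1.0526.

q_1* = 1.0526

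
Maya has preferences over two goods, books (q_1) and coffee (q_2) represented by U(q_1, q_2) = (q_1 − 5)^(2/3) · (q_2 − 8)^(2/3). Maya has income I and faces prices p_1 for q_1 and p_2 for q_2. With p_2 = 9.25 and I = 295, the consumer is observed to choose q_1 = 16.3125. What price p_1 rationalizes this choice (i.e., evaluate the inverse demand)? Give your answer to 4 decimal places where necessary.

p_1 = 8

This is Cobb-Douglas in (q_1−5, q_2−8): tangency gives 2/3·p_2·(q_2−8) = 2/3·p_1·(q_1−5).
Substituting into the budget: q_1* = 5 + 0.5·(I − 5·p_1 − 8·p_2)/p_1, and q_2* = 8 + 0.5·(…)/p_2.
Set q_1* = 16.3125 in the demand function and solve for p_1: p_1 = 8.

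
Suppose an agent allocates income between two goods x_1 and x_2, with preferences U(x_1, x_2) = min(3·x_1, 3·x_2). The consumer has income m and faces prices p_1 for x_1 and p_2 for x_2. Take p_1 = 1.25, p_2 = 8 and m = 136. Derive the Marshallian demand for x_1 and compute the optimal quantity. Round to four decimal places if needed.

x_1* = 14.7027

With perfect complements, no substitution: consume in ratio x_1:x_2 = 3:3.
Budget: p_1·x_1 + p_2·x_1 = m, so (3·p_1 + 3·p_2)·x_1 = 3·m.
Demand: x_1*(p_1,p_2,m) = 3·m/(3·p_1 + 3·p_2), x_2* = 3·m/(3·p_1 + 3·p_2).
Here 3·1.25 + 3·8 = 27.75, giving x_1* = 14.7027.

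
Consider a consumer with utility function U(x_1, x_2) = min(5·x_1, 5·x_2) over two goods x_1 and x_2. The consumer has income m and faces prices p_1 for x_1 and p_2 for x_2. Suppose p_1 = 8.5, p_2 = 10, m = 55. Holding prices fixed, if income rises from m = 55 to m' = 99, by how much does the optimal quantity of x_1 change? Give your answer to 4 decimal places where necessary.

Δx_1* = 2.3784

Here 5·8.5 + 5·10 = 92.5, giving x_1* = 2.973.
At m' = 99: x_1* = 5.3514. Change: 5.3514 − 2.973 = 2.3784.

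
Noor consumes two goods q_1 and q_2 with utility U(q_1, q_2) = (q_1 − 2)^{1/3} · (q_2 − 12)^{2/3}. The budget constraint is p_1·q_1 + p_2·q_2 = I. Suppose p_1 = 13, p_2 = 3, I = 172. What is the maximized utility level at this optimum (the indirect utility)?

V = 11.9004

Discretionary income = 172 − 2·13 − 12·3 = 110; q_1* = 2 + 1/3·110/13 = 4.8205; q_2* = 12 + 2/3·110/3 = 36.4444.
Utility at the optimum: U(4.8205, 36.4444) = 11.9004.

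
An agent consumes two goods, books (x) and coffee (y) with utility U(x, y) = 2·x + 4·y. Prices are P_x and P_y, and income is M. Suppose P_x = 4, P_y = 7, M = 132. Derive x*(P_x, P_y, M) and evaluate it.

Linear utility — the consumer picks whichever good has higher MU/price: 2/4 = 0.5 vs 4/7 = 0.5714.
y gives more utility per dollar, so spend all income on y: y* = M/P_y, x* = 0.
Numerically: x* = 0, y* = 18.8571.

x* = 0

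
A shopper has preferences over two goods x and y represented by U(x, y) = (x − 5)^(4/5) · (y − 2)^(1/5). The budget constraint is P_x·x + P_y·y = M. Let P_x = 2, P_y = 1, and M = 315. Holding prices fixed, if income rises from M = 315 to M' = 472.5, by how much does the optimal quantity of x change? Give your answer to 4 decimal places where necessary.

MRS = 4·(y−2)/(x−5). Tangency with P_x/P_y gives y−2 = (1/4)·(P_x/P_y)·(x−5).
After buying the subsistence bundle (5, 2), a share 0.8 of the remaining income goes to x: x* = 5 + 0.8·(M − 5P_x − 2P_y)/P_x.
Discretionary income = 315 − 5·2 − 2·1 = 303; x* = 5 + 0.8·303/2 = 126.2.
At M' = 472.5: x* = 189.2. Change: 189.2 − 126.2 = 63.

Δx* = 63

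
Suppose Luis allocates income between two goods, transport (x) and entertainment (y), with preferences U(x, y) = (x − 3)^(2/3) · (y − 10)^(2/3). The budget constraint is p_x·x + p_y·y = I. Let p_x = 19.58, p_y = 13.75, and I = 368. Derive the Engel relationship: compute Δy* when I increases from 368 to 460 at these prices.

Δy* = 3.3455

This is Cobb-Douglas in (x−3, y−10): tangency gives 2/3·p_y·(y−10) = 2/3·p_x·(x−3).
Substituting into the budget: x* = 3 + 0.5·(I − 3·p_x − 10·p_y)/p_x, and y* = 10 + 0.5·(…)/p_y.
Discretionary income = 368 − 3·19.58 − 10·13.75 = 171.76; y* = 10 + 0.5·171.76/13.75 = 16.2458.
At I' = 460: y* = 19.5913. Change: 19.5913 − 16.2458 = 3.3455.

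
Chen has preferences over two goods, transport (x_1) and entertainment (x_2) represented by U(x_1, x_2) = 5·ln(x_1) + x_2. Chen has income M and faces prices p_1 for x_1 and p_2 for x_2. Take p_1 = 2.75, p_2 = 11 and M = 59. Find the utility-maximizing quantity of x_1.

x_1* = 20

MU_x_1 = 5/x_1, MU_x_2 = 1. Tangency: 5/x_1 = p_1/p_2.
So x_1*(p_1,p_2) = 5·p_2/p_1, independent of income; and x_2* = (M − 5·p_2)/p_2.
At the given prices: x_1* = 5·11/2.75 = 20.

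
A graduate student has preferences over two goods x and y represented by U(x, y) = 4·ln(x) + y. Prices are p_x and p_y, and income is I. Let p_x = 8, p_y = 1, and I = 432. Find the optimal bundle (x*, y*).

At the given prices: x* = 4·1/8 = 0.5, and y* = 428.

x* = 0.5, y* = 428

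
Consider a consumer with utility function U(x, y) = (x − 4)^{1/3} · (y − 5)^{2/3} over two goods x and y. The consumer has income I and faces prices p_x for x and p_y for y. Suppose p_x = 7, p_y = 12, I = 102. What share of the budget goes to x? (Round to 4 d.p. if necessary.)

After buying the subsistence bundle (4, 5), a share 1/3 of the remaining income goes to x: x* = 4 + 1/3·(I − 4p_x − 5p_y)/p_x.
Discretionary income = 102 − 4·7 − 5·12 = 14; x* = 4 + 1/3·14/7 = 4.6667; y* = 5 + 2/3·14/12 = 5.7778.
Expenditure on x: 7·4.6667 = 32.6667; share = 0.3203.

share on x = 0.3203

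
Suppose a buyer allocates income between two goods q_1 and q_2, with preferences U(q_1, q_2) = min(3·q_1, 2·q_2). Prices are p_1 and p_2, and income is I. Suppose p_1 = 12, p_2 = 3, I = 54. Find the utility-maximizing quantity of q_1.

q_1* = 3.2727

With perfect complements, no substitution: consume in ratio q_1:q_2 = 2:3.
Budget: p_1·q_1 + p_2·(3/2)·q_1 = I, so (2·p_1 + 3·p_2)·q_1 = 2·I.
Demand: q_1*(p_1,p_2,I) = 2·I/(2·p_1 + 3·p_2), q_2* = 3·I/(2·p_1 + 3·p_2).
Here 2·12 + 3·3 = 33, giving q_1* = 3.2727.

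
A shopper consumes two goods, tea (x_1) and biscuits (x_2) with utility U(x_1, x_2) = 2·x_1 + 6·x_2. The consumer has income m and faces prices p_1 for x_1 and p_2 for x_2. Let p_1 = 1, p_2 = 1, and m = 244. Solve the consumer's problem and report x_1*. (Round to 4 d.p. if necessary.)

Linear utility — the consumer picks whichever good has higher MU/price: 2/1 = 2 vs 6/1 = 6.
x_2 gives more utility per dollar, so spend all income on x_2: x_2* = m/p_2, x_1* = 0.
Numerically: x_1* = 0, x_2* = 244.

x_1* = 0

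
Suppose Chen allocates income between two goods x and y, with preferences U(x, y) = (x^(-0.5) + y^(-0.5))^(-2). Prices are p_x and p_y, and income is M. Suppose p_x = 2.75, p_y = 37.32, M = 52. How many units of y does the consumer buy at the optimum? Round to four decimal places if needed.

MRS = MU_x/MU_y = (y/x)^(1.5). Set equal to p_x/p_y.
Solve for the ratio: y/x = [p_x/p_y]^(2/3).
With the ratio pinned down, the budget gives x* = M/(p_x + p_y·(y/x)) and y* = (y/x)·x*.
Numerically y/x = 0.175763, so x* = 52/(2.75 + 37.32·0.175763) = 5.5857 and y* = 0.175763·5.5857 = 0.9818.

y* = 0.9818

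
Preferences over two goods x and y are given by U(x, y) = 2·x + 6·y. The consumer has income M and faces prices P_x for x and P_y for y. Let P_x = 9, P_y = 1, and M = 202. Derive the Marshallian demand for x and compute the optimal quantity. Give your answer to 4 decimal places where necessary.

x* = 0

Linear utility — the consumer picks whichever good has higher MU/price: 2/9 = 0.2222 vs 6/1 = 6.
y gives more utility per dollar, so spend all income on y: y* = M/P_y, x* = 0.
Numerically: x* = 0, y* = 202.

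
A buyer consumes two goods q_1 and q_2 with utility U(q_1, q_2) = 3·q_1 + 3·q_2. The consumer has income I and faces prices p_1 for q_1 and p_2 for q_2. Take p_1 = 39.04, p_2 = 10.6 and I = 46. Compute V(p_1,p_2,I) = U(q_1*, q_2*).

Perfect substitutes: compare marginal utility per dollar. 3/p_1 vs 3/p_2 → 0.0768 vs 0.283.
q_2 gives more utility per dollar, so spend all income on q_2: q_2* = I/p_2, q_1* = 0.
Numerically: q_1* = 0, q_2* = 4.3396.
Utility at the optimum: U(0, 4.3396) = 13.0189.

V = 13.0189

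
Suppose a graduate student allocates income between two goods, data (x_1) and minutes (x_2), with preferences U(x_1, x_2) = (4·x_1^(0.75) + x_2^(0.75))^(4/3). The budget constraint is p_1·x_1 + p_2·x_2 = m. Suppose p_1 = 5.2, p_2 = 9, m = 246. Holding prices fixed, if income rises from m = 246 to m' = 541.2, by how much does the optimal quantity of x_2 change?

MRS = MU_x_1/MU_x_2 = 4·(x_2/x_1)^(0.25). Set equal to p_1/p_2.
Hence x_2/x_1 = ((1/4)·p_1/p_2)^(1/(0.25)), i.e. raised to the 4 power.
Substitute x_2 = (x_2/x_1)·x_1 into the budget: x_1* = m/(p_1 + p_2·(x_2/x_1)).
Numerically x_2/x_1 = 0.000435, so x_1* = 246/(5.2 + 9·0.000435) = 47.2721 and x_2* = 0.000435·47.2721 = 0.0206.
At m' = 541.2: x_2* = 0.0453. Change: 0.0453 − 0.0206 = 0.0247.

Δx_2* = 0.0247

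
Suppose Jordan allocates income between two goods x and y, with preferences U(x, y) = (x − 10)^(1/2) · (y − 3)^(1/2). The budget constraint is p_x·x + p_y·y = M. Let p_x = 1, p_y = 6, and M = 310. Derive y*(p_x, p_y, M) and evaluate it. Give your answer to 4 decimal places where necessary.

MRS = (y−3)/(x−10). Tangency with p_x/p_y gives y−3 = (p_x/p_y)·(x−10).
Substituting into the budget: x* = 10 + 0.5·(M − 10·p_x − 3·p_y)/p_x, and y* = 3 + 0.5·(…)/p_y.
Discretionary income = 310 − 10·1 − 3·6 = 282; y* = 3 + 0.5·282/6 = 26.5.

y* = 26.5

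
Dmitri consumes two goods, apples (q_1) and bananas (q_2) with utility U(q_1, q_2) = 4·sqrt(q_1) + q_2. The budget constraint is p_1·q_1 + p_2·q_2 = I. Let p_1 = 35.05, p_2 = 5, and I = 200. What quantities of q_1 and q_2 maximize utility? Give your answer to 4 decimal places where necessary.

Solve: √q_1 = 2·p_2/p_1, so q_1*(p_1,p_2) = (2·p_2/p_1)², and q_2* = (I − p_1·q_1*)/p_2.
Plugging in: q_1* = (2·5/35.05)² = 0.0814, q_2* = 39.4294.

q_1* = 0.0814, q_2* = 39.4294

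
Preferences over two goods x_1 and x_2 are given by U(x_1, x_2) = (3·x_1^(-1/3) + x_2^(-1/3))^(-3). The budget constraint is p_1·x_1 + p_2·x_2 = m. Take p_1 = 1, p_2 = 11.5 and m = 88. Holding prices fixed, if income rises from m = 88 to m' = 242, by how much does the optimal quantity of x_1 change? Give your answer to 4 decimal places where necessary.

Numerically x_2/x_1 = 0.070248, so x_1* = 88/(1 + 11.5·0.070248) = 48.6765.
At m' = 242: x_1* = 133.8603. Change: 133.8603 − 48.6765 = 85.1838.

Δx_1* = 85.1838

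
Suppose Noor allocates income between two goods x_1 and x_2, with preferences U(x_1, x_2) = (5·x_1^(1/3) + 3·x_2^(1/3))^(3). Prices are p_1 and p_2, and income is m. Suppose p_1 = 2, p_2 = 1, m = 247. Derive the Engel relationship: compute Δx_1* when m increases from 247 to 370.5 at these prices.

Substitute x_2 = (x_2/x_1)·x_1 into the budget: x_1* = m/(p_1 + p_2·(x_2/x_1)).
Numerically x_2/x_1 = 1.314534, so x_1* = 247/(2 + 1·1.314534) = 74.5203.
At m' = 370.5: x_1* = 111.7804. Change: 111.7804 − 74.5203 = 37.2601.

Δx_1* = 37.2601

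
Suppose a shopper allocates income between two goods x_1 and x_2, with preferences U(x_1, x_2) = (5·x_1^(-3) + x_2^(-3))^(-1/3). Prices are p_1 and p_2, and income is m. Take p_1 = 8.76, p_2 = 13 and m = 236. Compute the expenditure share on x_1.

share on x_1 = 0.5265

Numerically x_2/x_1 = 0.605895, so x_1* = 236/(8.76 + 13·0.605895) = 14.1856 and x_2* = 0.605895·14.1856 = 8.595.
Expenditure on x_1: 8.76·14.1856 = 124.2655; share = 0.5265.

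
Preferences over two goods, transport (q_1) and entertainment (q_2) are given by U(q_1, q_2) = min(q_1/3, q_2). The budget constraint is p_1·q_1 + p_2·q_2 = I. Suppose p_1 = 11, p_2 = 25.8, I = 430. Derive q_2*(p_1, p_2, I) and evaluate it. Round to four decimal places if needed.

q_2* = 7.3129

With perfect complements, no substitution: consume in ratio q_1:q_2 = 3:1.
Budget: p_1·q_1 + p_2·(1/3)·q_1 = I, so (3·p_1 + p_2)·q_1 = 3·I.
Demand: q_1*(p_1,p_2,I) = 3·I/(3·p_1 + p_2), q_2* = I/(3·p_1 + p_2).
Here 3·11 + 25.8 = 58.8, giving q_2* = 7.3129.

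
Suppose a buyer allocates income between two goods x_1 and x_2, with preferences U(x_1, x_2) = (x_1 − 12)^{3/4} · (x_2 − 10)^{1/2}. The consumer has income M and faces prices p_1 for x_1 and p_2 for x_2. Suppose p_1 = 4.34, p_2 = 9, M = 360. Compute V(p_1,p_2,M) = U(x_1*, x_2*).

V = 40.0199

This is Cobb-Douglas in (x_1−12, x_2−10): tangency gives 0.75·p_2·(x_2−10) = 0.5·p_1·(x_1−12).
After buying the subsistence bundle (12, 10), a share 0.6 of the remaining income goes to x_1: x_1* = 12 + 0.6·(M − 12p_1 − 10p_2)/p_1.
Discretionary income = 360 − 12·4.34 − 10·9 = 217.92; x_1* = 12 + 0.6·217.92/4.34 = 42.1272; x_2* = 10 + 0.4·217.92/9 = 19.6853.
Utility at the optimum: U(42.1272, 19.6853) = 40.0199.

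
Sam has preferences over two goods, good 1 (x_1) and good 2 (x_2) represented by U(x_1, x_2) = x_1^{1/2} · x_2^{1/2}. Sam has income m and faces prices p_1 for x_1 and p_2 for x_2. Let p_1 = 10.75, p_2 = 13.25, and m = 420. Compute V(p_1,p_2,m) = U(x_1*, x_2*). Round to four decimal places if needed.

Demand: x_1*(p_1,p_2,m) = 0.5·m/p_1 and x_2* = 0.5·m/p_2.
At p_1=10.75, p_2=13.25, m=420: x_1* = 0.5·420/10.75 = 19.5349, x_2* = 15.8491.
Utility at the optimum: U(19.5349, 15.8491) = 17.5957.

V = 17.5957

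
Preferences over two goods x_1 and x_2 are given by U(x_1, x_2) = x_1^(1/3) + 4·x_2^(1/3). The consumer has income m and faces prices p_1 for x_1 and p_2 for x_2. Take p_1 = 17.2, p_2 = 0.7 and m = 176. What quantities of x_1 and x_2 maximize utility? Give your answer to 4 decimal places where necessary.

From the CES first-order condition, (1/4)·(x_2/x_1)^(2/3) = p_1/p_2.
Hence x_2/x_1 = (4·p_1/p_2)^(1/(2/3)), i.e. raised to the 1.5 power.
With the ratio pinned down, the budget gives x_1* = m/(p_1 + p_2·(x_2/x_1)) and x_2* = (x_2/x_1)·x_1*.
Numerically x_2/x_1 = 974.396235, so x_1* = 176/(17.2 + 0.7·974.396235) = 0.2517 and x_2* = 974.396235·0.2517 = 245.2442.

x_1* = 0.2517, x_2* = 245.2442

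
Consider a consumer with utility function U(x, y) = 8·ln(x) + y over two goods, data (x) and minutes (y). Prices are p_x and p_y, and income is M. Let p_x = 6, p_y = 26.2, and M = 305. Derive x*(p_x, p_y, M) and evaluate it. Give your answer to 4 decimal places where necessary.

x* = 34.9333

So x*(p_x,p_y) = 8·p_y/p_x, independent of income; and y* = (M − 8·p_y)/p_y.
At the given prices: x* = 8·26.2/6 = 34.9333.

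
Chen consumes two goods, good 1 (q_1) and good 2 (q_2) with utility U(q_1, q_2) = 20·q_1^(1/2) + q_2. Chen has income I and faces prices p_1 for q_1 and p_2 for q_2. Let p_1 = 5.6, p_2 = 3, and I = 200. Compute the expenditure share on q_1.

share on q_1 = 0.8036

MU_q_1 = 10/√q_1, MU_q_2 = 1. Tangency: 10/√q_1 = p_1/p_2.
Thus q_1* = (10·p_2/p_1)² — independent of I — with the rest of income spent on q_2.
Plugging in: q_1* = (10·3/5.6)² = 28.699, q_2* = 13.0952.
Expenditure on q_1: 5.6·28.699 = 160.7143; share = 0.8036.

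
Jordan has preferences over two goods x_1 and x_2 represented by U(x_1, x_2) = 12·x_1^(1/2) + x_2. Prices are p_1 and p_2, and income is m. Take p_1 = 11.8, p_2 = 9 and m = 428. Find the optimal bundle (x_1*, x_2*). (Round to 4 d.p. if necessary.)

x_1* = 20.9423, x_2* = 20.0979

Set MRS = p_1/p_2: 6·x_1^(−1/2) = p_1/p_2.
Thus x_1* = (6·p_2/p_1)² — independent of m — with the rest of income spent on x_2.
Plugging in: x_1* = (6·9/11.8)² = 20.9423, x_2* = 20.0979.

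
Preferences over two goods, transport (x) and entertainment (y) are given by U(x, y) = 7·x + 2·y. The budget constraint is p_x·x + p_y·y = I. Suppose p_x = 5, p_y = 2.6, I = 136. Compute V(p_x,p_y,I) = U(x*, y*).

V = 190.4

Perfect substitutes: compare marginal utility per dollar. 7/p_x vs 2/p_y → 1.4 vs 0.7692.
x gives more utility per dollar, so spend all income on x: x* = I/p_x, y* = 0.
Numerically: x* = 27.2, y* = 0.
Utility at the optimum: U(27.2, 0) = 190.4.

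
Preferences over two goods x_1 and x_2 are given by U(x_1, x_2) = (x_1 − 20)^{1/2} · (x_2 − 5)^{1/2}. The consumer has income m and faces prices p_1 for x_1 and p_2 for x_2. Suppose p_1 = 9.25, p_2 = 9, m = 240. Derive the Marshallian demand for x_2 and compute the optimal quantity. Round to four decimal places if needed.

x_2* = 5.5556

MRS = (x_2−5)/(x_1−20). Tangency with p_1/p_2 gives x_2−5 = (p_1/p_2)·(x_1−20).
After buying the subsistence bundle (20, 5), a share 0.5 of the remaining income goes to x_1: x_1* = 20 + 0.5·(m − 20p_1 − 5p_2)/p_1.
Discretionary income = 240 − 20·9.25 − 5·9 = 10; x_2* = 5 + 0.5·10/9 = 5.5556.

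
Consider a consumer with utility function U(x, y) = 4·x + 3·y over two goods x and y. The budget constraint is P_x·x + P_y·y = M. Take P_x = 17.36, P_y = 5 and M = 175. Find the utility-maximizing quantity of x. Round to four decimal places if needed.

x* = 0

Linear utility — the consumer picks whichever good has higher MU/price: 4/17.36 = 0.2304 vs 3/5 = 0.6.
y gives more utility per dollar, so spend all income on y: y* = M/P_y, x* = 0.
Numerically: x* = 0, y* = 35.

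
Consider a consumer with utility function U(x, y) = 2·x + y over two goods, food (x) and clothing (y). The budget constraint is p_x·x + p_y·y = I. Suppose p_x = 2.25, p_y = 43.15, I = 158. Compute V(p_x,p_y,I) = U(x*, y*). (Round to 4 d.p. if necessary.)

Perfect substitutes: compare marginal utility per dollar. 2/p_x vs 1/p_y → 0.8889 vs 0.0232.
x gives more utility per dollar, so spend all income on x: x* = I/p_x, y* = 0.
Numerically: x* = 70.2222, y* = 0.
Utility at the optimum: U(70.2222, 0) = 140.4444.

V = 140.4444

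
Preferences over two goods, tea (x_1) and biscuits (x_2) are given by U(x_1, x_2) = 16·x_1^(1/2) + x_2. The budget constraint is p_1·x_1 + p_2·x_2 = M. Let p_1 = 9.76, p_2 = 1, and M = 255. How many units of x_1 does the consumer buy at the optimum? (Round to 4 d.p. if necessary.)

MU_x_1 = 8/√x_1, MU_x_2 = 1. Tangency: 8/√x_1 = p_1/p_2.
Solve: √x_1 = 8·p_2/p_1, so x_1*(p_1,p_2) = (8·p_2/p_1)², and x_2* = (M − p_1·x_1*)/p_2.
Plugging in: x_1* = (8·1/9.76)² = 0.6719.

x_1* = 0.6719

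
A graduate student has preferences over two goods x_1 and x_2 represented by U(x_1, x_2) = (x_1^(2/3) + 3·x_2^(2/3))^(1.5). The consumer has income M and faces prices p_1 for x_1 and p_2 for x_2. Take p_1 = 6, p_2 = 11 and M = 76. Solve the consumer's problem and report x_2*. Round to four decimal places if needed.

x_2* = 6.1442

MRS = MU_x_1/MU_x_2 = (1/3)·(x_2/x_1)^(1/3). Set equal to p_1/p_2.
Solve for the ratio: x_2/x_1 = [3·p_1/p_2]^(3).
Substitute x_2 = (x_2/x_1)·x_1 into the budget: x_1* = M/(p_1 + p_2·(x_2/x_1)).
Numerically x_2/x_1 = 4.381668, so x_1* = 76/(6 + 11·4.381668) = 1.4023 and x_2* = 4.381668·1.4023 = 6.1442.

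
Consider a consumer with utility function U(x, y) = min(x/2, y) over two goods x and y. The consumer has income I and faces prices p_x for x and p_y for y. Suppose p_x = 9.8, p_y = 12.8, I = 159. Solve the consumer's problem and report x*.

x* = 9.8148

Leontief preferences: the optimum is at the kink where x/2 = y/1, i.e. y = (1/2)·x.
Budget: p_x·x + p_y·(1/2)·x = I, so (2·p_x + p_y)·x = 2·I.
Demand: x*(p_x,p_y,I) = 2·I/(2·p_x + p_y), y* = I/(2·p_x + p_y).
Here 2·9.8 + 12.8 = 32.4, giving x* = 9.8148.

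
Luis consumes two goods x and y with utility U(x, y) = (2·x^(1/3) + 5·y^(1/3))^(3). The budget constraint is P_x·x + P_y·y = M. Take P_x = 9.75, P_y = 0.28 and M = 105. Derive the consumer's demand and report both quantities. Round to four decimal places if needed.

Numerically y/x = 812.231615, so x* = 105/(9.75 + 0.28·812.231615) = 0.4427 and y* = 812.231615·0.4427 = 359.5842.

x* = 0.4427, y* = 359.5842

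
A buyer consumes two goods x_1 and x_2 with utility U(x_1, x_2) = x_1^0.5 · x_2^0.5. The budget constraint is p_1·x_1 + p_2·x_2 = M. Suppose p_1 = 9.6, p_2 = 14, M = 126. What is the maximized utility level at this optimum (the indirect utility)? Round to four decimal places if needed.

V = 5.4343

At p_1=9.6, p_2=14, M=126: x_1* = 0.5·126/9.6 = 6.5625, x_2* = 4.5.
Utility at the optimum: U(6.5625, 4.5) = 5.4343.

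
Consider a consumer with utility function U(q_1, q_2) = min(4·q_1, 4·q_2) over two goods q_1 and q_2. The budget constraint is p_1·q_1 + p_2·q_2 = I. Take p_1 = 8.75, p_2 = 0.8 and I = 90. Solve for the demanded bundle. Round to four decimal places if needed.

q_1* = 9.4241, q_2* = 9.4241

With perfect complements, no substitution: consume in ratio q_1:q_2 = 4:4.
Budget: p_1·q_1 + p_2·q_1 = I, so (4·p_1 + 4·p_2)·q_1 = 4·I.
Demand: q_1*(p_1,p_2,I) = 4·I/(4·p_1 + 4·p_2), q_2* = 4·I/(4·p_1 + 4·p_2).
Here 4·8.75 + 4·0.8 = 38.2, giving q_1* = 9.4241 and q_2* = 9.4241.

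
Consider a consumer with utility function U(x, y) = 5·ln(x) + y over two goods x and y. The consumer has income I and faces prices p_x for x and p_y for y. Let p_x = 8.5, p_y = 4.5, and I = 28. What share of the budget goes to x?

share on x = 0.8036

Set MRS = p_x/p_y: (5/x)/1 = p_x/p_y.
So x*(p_x,p_y) = 5·p_y/p_x, independent of income; and y* = (I − 5·p_y)/p_y.
At the given prices: x* = 5·4.5/8.5 = 2.6471, and y* = 1.2222.
Expenditure on x: 8.5·2.6471 = 22.5; share = 0.8036.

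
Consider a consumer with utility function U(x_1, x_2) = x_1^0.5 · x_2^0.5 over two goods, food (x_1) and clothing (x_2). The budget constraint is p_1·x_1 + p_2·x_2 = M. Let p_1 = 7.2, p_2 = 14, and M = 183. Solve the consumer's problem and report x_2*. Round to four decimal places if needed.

Tangency: MRS = x_2/x_1 = p_1/p_2.
Rearranging, p_2·x_2 = p_1·x_1. Substituting into the budget gives p_1·x_1·(1 + 1) = M.
Demand: x_1*(p_1,p_2,M) = 0.5·M/p_1 and x_2* = 0.5·M/p_2.
At p_1=7.2, p_2=14, M=183: x_2* = 0.5·183/14 = 6.5357.

x_2* = 6.5357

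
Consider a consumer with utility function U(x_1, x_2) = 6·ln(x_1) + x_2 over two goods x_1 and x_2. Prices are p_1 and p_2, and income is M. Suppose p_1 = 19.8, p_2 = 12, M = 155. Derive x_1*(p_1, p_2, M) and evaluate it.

MU_x_1 = 6/x_1, MU_x_2 = 1. Tangency: 6/x_1 = p_1/p_2.
So x_1*(p_1,p_2) = 6·p_2/p_1, independent of income; and x_2* = (M − 6·p_2)/p_2.
At the given prices: x_1* = 6·12/19.8 = 3.6364.

x_1* = 3.6364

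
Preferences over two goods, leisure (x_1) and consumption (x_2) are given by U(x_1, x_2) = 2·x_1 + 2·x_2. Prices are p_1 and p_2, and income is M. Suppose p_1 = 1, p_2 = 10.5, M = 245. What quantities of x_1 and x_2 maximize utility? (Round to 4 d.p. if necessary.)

Linear utility — the consumer picks whichever good has higher MU/price: 2/1 = 2 vs 2/10.5 = 0.1905.
x_1 gives more utility per dollar, so spend all income on x_1: x_1* = M/p_1, x_2* = 0.
Numerically: x_1* = 245, x_2* = 0.

x_1* = 245, x_2* = 0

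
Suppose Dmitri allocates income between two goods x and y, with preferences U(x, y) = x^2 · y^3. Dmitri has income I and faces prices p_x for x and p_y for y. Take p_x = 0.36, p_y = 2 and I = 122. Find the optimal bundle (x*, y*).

Demand: x*(p_x,p_y,I) = 0.4·I/p_x and y* = 0.6·I/p_y.
At p_x=0.36, p_y=2, I=122: x* = 0.4·122/0.36 = 135.5556, y* = 36.6.

x* = 135.5556, y* = 36.6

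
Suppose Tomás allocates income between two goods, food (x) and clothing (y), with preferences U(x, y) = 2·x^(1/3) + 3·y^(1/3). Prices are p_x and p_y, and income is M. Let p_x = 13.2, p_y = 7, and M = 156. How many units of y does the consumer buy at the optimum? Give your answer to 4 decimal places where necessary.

y* = 15.9595

With the ratio pinned down, the budget gives x* = M/(p_x + p_y·(y/x)) and y* = (y/x)·x*.
Numerically y/x = 4.757192, so x* = 156/(13.2 + 7·4.757192) = 3.3548 and y* = 4.757192·3.3548 = 15.9595.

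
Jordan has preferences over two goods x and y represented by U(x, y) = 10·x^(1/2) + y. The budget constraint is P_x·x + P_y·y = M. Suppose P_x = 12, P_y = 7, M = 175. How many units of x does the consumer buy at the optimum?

Set MRS = P_x/P_y: 5·x^(−1/2) = P_x/P_y.
Thus x* = (5·P_y/P_x)² — independent of M — with the rest of income spent on y.
Plugging in: x* = (5·7/12)² = 8.5069.

x* = 8.5069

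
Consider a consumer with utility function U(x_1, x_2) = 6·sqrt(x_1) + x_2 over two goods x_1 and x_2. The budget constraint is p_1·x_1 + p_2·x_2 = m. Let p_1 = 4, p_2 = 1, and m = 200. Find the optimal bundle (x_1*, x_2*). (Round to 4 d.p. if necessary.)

x_1* = 0.5625, x_2* = 197.75

MU_x_1 = 3/√x_1, MU_x_2 = 1. Tangency: 3/√x_1 = p_1/p_2.
Thus x_1* = (3·p_2/p_1)² — independent of m — with the rest of income spent on x_2.
Plugging in: x_1* = (3·1/4)² = 0.5625, x_2* = 197.75.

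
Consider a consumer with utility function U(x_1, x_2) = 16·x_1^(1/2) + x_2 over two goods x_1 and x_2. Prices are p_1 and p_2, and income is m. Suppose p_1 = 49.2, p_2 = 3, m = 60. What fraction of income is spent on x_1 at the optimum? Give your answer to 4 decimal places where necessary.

share on x_1 = 0.1951

Thus x_1* = (8·p_2/p_1)² — independent of m — with the rest of income spent on x_2.
Plugging in: x_1* = (8·3/49.2)² = 0.238, x_2* = 16.0976.
Expenditure on x_1: 49.2·0.238 = 11.7073; share = 0.1951.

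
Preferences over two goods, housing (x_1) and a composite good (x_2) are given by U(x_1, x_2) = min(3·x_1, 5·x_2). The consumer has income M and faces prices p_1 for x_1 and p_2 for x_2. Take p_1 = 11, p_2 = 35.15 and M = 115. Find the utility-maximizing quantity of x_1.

x_1* = 3.5837

Demand: x_1*(p_1,p_2,M) = 5·M/(5·p_1 + 3·p_2), x_2* = 3·M/(5·p_1 + 3·p_2).
Here 5·11 + 3·35.15 = 160.45, giving x_1* = 3.5837.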